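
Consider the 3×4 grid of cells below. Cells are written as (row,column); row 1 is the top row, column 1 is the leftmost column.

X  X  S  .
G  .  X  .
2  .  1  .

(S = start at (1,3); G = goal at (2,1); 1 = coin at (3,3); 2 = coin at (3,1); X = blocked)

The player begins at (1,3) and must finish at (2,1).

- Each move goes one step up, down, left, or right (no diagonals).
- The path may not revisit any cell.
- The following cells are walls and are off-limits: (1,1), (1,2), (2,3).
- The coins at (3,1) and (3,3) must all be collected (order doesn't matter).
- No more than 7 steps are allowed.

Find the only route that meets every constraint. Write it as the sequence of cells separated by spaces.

The budget equals the shortest possible length, so every move has to be on a shortest route through the required cells.
Route from (1,3): right to (1,4), 2× down (reaching (3,4)), 3× left (reaching (3,1)), up to (2,1) — 7 moves in all.
Check: all required cells visited; 7 ≤ 7 moves.

(1,3) (1,4) (2,4) (3,4) (3,3) (3,2) (3,1) (2,1)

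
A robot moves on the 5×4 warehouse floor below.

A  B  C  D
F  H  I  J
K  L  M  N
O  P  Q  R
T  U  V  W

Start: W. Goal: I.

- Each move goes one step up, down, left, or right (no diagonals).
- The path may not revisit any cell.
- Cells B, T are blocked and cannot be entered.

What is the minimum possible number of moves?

4

The Manhattan distance from W to I is |5−2| + |4−3| = 4, so at least 4 moves are needed.
A route of 4 moves achieves this: W → R → N → J → I.
Since 4 matches the lower bound, it is optimal.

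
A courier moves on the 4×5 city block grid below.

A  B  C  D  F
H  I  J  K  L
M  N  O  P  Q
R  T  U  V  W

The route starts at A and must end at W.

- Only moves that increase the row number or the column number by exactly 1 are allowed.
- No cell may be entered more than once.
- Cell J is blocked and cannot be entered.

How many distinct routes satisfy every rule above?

17

A right/down-only route from A to W makes exactly 3 down-moves and 4 right-moves in some order.
With no other constraints that would be C(7,3) = 35 routes.
Subtract routes through each blocked cell (inclusion–exclusion for overlaps): − through J: 18 → 17.
That gives 17 routes.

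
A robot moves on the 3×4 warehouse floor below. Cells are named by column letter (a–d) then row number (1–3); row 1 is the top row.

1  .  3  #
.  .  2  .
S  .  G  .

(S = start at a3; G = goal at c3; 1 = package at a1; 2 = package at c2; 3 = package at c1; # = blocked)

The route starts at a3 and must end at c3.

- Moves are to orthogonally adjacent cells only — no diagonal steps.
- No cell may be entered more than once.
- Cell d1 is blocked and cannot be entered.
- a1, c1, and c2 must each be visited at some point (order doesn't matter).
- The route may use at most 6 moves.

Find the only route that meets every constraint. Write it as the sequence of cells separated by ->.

Any route must reach a1, c1, and c2 and still end at c3 within 6 moves, so the order of the required stops is forced.
Route from a3: 2× up (reaching a1), 2× right (reaching c1), 2× down (reaching c3) — 6 moves in all.
Check: all required cells visited; 6 ≤ 6 moves.

a3 -> a2 -> a1 -> b1 -> c1 -> c2 -> c3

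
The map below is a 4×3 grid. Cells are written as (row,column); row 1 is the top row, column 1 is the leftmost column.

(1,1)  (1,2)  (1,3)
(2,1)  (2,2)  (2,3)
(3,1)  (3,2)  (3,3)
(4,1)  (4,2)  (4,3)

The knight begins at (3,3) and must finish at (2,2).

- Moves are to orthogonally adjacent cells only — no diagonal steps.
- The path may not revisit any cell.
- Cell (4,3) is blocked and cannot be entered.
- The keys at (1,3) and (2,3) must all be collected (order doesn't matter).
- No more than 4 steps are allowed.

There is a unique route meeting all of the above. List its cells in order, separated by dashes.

(3,3) - (2,3) - (1,3) - (1,2) - (2,2)

Any route must reach (1,3) and (2,3) and still end at (2,2) within 4 moves, so the order of the required stops is forced.
Route from (3,3): up 2 to (1,3), left 1 to (1,2), down 1 to (2,2) — 4 moves in all.
Check: all required cells visited; 4 ≤ 4 moves.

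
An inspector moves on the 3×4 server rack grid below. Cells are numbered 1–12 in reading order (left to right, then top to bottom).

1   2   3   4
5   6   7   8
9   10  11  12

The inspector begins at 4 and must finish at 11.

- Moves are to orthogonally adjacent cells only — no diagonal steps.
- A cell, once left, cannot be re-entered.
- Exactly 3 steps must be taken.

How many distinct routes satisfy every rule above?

3

Need simple routes of exactly 3 moves from 4 to 11 (Manhattan distance 3, so 0 moves are spent on a detour and 0 undoing it).
Enumerating: 4 8 12 11 | 4 8 7 11 | 4 3 7 11.
That gives 3 routes.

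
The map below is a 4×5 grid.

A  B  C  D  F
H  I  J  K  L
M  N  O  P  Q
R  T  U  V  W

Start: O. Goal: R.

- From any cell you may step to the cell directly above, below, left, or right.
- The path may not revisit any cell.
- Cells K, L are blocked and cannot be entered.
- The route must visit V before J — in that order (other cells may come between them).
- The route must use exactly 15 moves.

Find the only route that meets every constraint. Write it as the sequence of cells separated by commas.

O, P, Q, W, V, U, T, N, I, J, C, B, A, H, M, R

The waypoints must appear in the order V, J, with no cell reused.
Route from O: right 2 to Q, down 1 to W, left 3 to T, up 2 to I, right 1 to J, up 1 to C, left 2 to A, down 3 to R — 15 moves in all.
Check: order respected (V at step 4, J at step 9); 15 moves as required.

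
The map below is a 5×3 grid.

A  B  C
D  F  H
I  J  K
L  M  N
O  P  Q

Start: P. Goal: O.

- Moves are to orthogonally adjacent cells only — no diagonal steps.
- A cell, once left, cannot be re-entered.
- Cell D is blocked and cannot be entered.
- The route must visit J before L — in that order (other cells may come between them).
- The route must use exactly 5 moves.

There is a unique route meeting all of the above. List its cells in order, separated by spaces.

The waypoints must appear in the order J, L, with no cell reused.
Route from P: up 2 to J, left 1 to I, down 2 to O — 5 moves in all.
Check: order respected (J at step 2, L at step 4); 5 moves as required.

P M J I L O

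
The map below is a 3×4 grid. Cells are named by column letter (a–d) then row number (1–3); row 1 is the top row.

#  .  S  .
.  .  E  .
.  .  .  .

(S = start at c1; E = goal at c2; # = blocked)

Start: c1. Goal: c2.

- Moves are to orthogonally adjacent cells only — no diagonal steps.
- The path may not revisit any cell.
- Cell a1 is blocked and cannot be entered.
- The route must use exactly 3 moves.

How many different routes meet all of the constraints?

2

Need simple routes of exactly 3 moves from c1 to c2 (Manhattan distance 1, so 1 moves are spent on a detour and 1 undoing it).
Enumerating: c1 b1 b2 c2 | c1 d1 d2 c2.
That gives 2 routes.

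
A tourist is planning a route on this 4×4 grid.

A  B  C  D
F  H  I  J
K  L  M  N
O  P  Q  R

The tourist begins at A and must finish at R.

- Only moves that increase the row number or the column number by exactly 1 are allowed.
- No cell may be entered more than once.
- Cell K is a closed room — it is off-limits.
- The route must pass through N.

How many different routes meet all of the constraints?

A right/down-only route from A to R makes exactly 3 down-moves and 3 right-moves in some order.
With no other constraints that would be C(6,3) = 20 routes.
Split at N and multiply the segment counts (each segment already excludes blocked cells): A→N: 9; N→R: 1; product = 9.
That gives 9 routes.

9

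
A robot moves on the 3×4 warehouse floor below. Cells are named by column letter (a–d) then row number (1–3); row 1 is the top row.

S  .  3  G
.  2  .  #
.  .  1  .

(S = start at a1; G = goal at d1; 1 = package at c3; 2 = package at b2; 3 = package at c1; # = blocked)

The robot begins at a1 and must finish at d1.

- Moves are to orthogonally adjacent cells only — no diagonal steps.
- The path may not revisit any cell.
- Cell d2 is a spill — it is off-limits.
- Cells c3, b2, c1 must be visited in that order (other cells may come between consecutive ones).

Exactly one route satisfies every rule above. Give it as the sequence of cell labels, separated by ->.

The waypoints must appear in the order c3, b2, c1, with no cell reused.
Route from a1: down 2 to a3, right 2 to c3, up 1 to c2, left 1 to b2, up 1 to b1, right 2 to d1 — 9 moves in all.
Check: order respected (1 at step 4, 2 at step 6, 3 at step 8).

a1 -> a2 -> a3 -> b3 -> c3 -> c2 -> b2 -> b1 -> c1 -> d1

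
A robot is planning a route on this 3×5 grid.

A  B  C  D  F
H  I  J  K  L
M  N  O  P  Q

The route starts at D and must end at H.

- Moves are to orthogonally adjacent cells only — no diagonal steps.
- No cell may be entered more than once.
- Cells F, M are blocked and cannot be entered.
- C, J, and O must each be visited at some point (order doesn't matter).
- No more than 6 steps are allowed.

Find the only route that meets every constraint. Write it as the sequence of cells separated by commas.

D, C, J, O, N, I, H

The 6-move cap with required stops at C, J, O leaves no slack for detours.
Route from D: left to C, 2× down (reaching O), left to N, up to I, left to H — 6 moves in all.
Check: all required cells visited; 6 ≤ 6 moves.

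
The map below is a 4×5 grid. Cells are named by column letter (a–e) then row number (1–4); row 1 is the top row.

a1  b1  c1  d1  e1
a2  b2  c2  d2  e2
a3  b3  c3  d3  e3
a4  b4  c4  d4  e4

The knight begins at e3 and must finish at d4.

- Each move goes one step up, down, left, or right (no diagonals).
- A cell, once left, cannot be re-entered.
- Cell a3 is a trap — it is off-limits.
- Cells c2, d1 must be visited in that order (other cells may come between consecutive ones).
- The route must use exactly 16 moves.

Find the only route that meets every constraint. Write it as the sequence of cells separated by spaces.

The waypoints must appear in the order c2, d1, with no cell reused.
Route from e3: left 2 to c3, up 1 to c2, right 2 to e2, up 1 to e1, left 4 to a1, down 1 to a2, right 1 to b2, down 2 to b4, right 2 to d4 — 16 moves in all.
Check: order respected (c2 at step 3, d1 at step 7); 16 moves as required.

e3 d3 c3 c2 d2 e2 e1 d1 c1 b1 a1 a2 b2 b3 b4 c4 d4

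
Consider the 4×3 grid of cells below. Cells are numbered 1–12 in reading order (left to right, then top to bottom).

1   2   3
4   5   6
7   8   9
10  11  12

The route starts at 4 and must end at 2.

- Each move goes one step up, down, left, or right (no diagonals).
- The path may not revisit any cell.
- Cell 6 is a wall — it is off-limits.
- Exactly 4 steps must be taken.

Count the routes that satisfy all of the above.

1

Need simple routes of exactly 4 moves from 4 to 2 (Manhattan distance 2, so 1 moves are spent on a detour and 1 undoing it).
Enumerating: 4 7 8 5 2.
That gives 1 route.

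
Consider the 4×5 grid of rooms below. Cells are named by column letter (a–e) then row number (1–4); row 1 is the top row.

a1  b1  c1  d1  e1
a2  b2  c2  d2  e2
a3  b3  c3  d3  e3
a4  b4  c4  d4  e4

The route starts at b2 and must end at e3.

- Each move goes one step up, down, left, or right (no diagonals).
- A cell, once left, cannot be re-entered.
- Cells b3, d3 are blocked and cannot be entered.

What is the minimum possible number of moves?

The Manhattan distance from b2 to e3 is |2−3| + |2−5| = 4, so at least 4 moves are needed.
A route of 4 moves achieves this: b2 → c2 → d2 → e2 → e3.
Since 4 matches the lower bound, it is optimal.

4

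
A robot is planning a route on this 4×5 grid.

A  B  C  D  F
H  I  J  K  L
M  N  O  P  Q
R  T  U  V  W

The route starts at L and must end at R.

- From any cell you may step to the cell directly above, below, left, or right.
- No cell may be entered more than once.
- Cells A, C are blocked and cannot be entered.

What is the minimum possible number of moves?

The Manhattan distance from L to R is |2−4| + |5−1| = 6, so at least 6 moves are needed.
A route of 6 moves achieves this: L → Q → W → V → U → T → R.
Since 6 matches the lower bound, it is optimal.

6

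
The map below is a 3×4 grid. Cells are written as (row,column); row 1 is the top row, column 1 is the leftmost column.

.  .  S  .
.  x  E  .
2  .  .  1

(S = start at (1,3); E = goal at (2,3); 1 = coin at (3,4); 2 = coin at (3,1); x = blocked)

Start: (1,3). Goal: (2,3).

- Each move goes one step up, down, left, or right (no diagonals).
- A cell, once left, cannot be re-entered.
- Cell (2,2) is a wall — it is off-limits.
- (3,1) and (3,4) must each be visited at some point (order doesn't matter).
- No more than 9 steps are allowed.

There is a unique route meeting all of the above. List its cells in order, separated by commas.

(1,3), (1,2), (1,1), (2,1), (3,1), (3,2), (3,3), (3,4), (2,4), (2,3)

Any route must reach (3,1) and (3,4) and still end at (2,3) within 9 moves, so the order of the required stops is forced.
Route from (1,3): left 2 to (1,1), down 2 to (3,1), right 3 to (3,4), up 1 to (2,4), left 1 to (2,3) — 9 moves in all.
Check: all required cells visited; 9 ≤ 9 moves.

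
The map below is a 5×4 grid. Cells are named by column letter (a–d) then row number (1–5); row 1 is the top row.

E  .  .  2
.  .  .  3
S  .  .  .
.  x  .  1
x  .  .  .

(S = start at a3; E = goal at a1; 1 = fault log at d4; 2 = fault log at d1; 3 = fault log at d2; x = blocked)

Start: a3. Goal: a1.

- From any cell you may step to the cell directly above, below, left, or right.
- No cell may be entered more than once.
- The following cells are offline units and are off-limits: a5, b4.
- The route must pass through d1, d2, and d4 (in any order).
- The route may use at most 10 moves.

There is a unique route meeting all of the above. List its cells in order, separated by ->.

a3 -> b3 -> c3 -> c4 -> d4 -> d3 -> d2 -> d1 -> c1 -> b1 -> a1

The budget equals the shortest possible length, so every move has to be on a shortest route through the required cells.
Route from a3: 2× right (reaching c3), down to c4, right to d4, 3× up (reaching d1), 3× left (reaching a1) — 10 moves in all.
Check: all required cells visited; 10 ≤ 10 moves.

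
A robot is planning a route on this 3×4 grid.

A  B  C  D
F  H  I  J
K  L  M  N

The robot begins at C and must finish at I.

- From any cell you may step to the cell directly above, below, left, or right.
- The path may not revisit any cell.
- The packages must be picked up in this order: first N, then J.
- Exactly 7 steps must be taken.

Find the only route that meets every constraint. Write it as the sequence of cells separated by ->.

The waypoints must appear in the order N, J, with no cell reused.
Route from C: left to B, 2× down (reaching L), 2× right (reaching N), up to J, left to I — 7 moves in all.
Check: order respected (N at step 5, J at step 6); 7 moves as required.

C -> B -> H -> L -> M -> N -> J -> I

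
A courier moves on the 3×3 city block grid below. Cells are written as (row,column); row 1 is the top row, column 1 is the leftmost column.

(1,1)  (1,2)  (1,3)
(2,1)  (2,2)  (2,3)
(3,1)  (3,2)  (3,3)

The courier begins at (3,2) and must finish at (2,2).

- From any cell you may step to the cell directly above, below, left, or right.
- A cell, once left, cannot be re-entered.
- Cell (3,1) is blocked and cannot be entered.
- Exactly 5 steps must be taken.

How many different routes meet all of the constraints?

1

Need simple routes of exactly 5 moves from (3,2) to (2,2) (Manhattan distance 1, so 2 moves are spent on a detour and 2 undoing it).
Enumerating: (3,2) (3,3) (2,3) (1,3) (1,2) (2,2).
That gives 1 route.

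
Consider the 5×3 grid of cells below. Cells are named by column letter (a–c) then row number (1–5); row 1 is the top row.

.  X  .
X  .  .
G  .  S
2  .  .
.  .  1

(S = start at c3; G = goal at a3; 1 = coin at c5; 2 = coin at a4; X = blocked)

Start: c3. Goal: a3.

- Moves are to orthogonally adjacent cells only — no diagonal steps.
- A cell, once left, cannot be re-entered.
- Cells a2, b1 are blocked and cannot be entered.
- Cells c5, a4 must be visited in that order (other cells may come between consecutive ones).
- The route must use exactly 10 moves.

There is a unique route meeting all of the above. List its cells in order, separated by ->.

c3 -> c2 -> b2 -> b3 -> b4 -> c4 -> c5 -> b5 -> a5 -> a4 -> a3

The waypoints must appear in the order c5, a4, with no cell reused.
Route from c3: up to c2, left to b2, 2× down (reaching b4), right to c4, down to c5, 2× left (reaching a5), 2× up (reaching a3) — 10 moves in all.
Check: order respected (1 at step 6, 2 at step 9); 10 moves as required.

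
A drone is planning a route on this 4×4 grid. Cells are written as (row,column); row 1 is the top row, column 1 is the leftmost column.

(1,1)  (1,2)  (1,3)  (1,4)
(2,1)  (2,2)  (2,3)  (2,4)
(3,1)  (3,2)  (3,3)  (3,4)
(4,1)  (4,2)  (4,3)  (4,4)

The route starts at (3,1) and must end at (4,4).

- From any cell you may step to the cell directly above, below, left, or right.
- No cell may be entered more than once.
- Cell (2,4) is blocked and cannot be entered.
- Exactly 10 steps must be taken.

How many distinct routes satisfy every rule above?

11

Need simple routes of exactly 10 moves from (3,1) to (4,4) (Manhattan distance 4, so 3 moves are spent on a detour and 3 undoing it).
Branch systematically from the start, pruning whenever the remaining move budget drops below the Manhattan distance to (4,4) or differs from it in parity. Grouping the completions by first move — via (2,1): 7; via (4,1): 2; via (3,2): 2 — and summing: 7 + 2 + 2 = 11.
That gives 11 routes.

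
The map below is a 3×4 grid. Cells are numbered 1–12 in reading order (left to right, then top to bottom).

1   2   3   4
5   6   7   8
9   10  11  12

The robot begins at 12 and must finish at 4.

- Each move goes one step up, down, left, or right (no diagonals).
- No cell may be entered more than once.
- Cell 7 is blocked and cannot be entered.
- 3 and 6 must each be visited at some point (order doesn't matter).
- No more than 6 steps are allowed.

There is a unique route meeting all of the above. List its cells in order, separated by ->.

12 -> 11 -> 10 -> 6 -> 2 -> 3 -> 4

The budget equals the shortest possible length, so every move has to be on a shortest route through the required cells.
Route from 12: 2× left (reaching 10), 2× up (reaching 2), 2× right (reaching 4) — 6 moves in all.
Check: all required cells visited; 6 ≤ 6 moves.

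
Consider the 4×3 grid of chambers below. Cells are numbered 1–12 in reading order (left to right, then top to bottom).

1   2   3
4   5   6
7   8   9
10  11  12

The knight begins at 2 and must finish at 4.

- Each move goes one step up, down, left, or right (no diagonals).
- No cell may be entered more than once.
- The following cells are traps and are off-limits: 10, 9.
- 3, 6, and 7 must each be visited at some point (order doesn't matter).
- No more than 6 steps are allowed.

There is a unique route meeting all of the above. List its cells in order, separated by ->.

2 -> 3 -> 6 -> 5 -> 8 -> 7 -> 4

Any route must reach 3, 6, and 7 and still end at 4 within 6 moves, so the order of the required stops is forced.
Route from 2: right to 3, down to 6, left to 5, down to 8, left to 7, up to 4 — 6 moves in all.
Check: all required cells visited; 6 ≤ 6 moves.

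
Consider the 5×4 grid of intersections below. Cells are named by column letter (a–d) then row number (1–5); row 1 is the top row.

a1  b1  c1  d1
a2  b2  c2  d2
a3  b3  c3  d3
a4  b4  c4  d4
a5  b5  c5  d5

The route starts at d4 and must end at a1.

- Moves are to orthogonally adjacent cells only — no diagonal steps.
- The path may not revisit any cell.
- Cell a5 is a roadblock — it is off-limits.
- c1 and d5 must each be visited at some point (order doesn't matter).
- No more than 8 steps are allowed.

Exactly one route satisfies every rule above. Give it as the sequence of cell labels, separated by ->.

d4 -> d5 -> c5 -> c4 -> c3 -> c2 -> c1 -> b1 -> a1

Any route must reach c1 and d5 and still end at a1 within 8 moves, so the order of the required stops is forced.
Route from d4: down to d5, left to c5, 4× up (reaching c1), 2× left (reaching a1) — 8 moves in all.
Check: all required cells visited; 8 ≤ 8 moves.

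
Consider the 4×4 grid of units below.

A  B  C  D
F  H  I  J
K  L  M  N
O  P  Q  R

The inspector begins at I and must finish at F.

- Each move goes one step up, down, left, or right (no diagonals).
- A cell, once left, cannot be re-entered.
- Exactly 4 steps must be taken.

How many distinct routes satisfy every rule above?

Need simple routes of exactly 4 moves from I to F (Manhattan distance 2, so 1 moves are spent on a detour and 1 undoing it).
Enumerating: I C B H F | I C B A F | I M L H F | I M L K F | I H B A F | I H L K F.
That gives 6 routes.

6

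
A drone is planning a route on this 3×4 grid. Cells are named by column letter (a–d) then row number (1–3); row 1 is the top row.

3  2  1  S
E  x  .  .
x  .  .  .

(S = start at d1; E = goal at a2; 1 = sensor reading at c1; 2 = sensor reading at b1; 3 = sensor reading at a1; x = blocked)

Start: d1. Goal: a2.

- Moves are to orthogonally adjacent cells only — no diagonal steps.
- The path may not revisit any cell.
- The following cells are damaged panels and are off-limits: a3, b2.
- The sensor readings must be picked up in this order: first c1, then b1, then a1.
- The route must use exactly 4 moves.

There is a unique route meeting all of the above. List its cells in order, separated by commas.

d1, c1, b1, a1, a2

The waypoints must appear in the order c1, b1, a1, with no cell reused.
Route from d1: 3× left (reaching a1), down to a2 — 4 moves in all.
Check: order respected (1 at step 1, 2 at step 2, 3 at step 3); 4 moves as required.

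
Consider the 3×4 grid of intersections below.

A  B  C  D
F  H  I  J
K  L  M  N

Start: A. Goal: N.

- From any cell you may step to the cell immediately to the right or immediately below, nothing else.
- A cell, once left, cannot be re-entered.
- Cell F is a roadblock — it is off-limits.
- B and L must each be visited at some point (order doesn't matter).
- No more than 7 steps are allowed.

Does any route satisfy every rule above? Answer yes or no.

yes

One route that works: A → B → H → L → M → N.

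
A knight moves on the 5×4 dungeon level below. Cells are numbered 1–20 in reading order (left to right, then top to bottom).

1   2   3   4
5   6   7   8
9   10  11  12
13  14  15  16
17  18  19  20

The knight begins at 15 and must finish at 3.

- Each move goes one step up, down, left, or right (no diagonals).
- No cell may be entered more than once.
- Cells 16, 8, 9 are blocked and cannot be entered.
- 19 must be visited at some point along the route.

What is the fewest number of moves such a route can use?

7

Any route passes through 19 somewhere between 15 and 3. Summing Manhattan distances along the two legs (15 → 19 → 3) gives a lower bound of 1 + 4 = 5 moves.
The shortest route satisfying every rule uses 7 moves: 15 → 19 → 18 → 14 → 10 → 6 → 2 → 3.
The no-revisit rule (legs can't share cells) pushes the minimum above the 5-move bound; an exhaustive check rules out every length from 5 to 6, leaving 7 as the minimum.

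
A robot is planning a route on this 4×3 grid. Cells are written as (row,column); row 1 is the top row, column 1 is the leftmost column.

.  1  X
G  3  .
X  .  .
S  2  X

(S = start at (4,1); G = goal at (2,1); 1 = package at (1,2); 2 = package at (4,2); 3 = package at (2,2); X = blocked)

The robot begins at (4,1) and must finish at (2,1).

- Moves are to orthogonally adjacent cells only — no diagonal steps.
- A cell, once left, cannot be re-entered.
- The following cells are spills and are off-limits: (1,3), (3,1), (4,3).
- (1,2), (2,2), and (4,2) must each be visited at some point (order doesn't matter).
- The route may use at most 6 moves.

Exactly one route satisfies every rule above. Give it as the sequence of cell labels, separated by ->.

The 6-move cap with required stops at (1,2), (2,2), (4,2) leaves no slack for detours.
Route from (4,1): right 1 to (4,2), up 3 to (1,2), left 1 to (1,1), down 1 to (2,1) — 6 moves in all.
Check: all required cells visited; 6 ≤ 6 moves.

(4,1) -> (4,2) -> (3,2) -> (2,2) -> (1,2) -> (1,1) -> (2,1)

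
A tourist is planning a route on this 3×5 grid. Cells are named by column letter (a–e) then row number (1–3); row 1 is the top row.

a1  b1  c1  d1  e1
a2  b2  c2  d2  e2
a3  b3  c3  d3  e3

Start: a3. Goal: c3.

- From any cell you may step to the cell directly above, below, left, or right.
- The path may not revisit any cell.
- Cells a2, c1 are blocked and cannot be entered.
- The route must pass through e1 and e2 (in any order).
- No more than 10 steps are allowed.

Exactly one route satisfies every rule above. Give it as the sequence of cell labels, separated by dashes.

The budget equals the shortest possible length, so every move has to be on a shortest route through the required cells.
Route from a3: right to b3, up to b2, 2× right (reaching d2), up to d1, right to e1, 2× down (reaching e3), 2× left (reaching c3) — 10 moves in all.
Check: all required cells visited; 10 ≤ 10 moves.

a3 - b3 - b2 - c2 - d2 - d1 - e1 - e2 - e3 - d3 - c3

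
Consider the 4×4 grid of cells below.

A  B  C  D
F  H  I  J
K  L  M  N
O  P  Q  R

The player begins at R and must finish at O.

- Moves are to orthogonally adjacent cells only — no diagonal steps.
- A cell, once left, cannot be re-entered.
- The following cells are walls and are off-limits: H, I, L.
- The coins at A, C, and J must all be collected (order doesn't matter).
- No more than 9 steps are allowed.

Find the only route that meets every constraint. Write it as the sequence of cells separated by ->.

R -> N -> J -> D -> C -> B -> A -> F -> K -> O

The 9-move cap with required stops at A, C, J leaves no slack for detours.
Route from R: 3× up (reaching D), 3× left (reaching A), 3× down (reaching O) — 9 moves in all.
Check: all required cells visited; 9 ≤ 9 moves.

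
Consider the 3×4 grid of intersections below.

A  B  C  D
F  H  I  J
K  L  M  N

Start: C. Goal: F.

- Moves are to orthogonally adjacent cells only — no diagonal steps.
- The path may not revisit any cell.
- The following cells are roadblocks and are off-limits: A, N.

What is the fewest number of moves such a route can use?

3

The Manhattan distance from C to F is |1−2| + |3−1| = 3, so at least 3 moves are needed.
A route of 3 moves achieves this: C → I → H → F.
Since 3 matches the lower bound, it is optimal.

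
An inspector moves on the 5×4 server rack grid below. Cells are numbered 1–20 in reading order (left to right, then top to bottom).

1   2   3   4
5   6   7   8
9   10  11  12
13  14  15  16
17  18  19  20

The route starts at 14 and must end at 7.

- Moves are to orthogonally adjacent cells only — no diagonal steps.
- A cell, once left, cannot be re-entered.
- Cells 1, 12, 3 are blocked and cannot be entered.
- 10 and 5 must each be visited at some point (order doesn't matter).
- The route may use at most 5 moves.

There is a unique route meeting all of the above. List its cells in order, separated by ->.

14 -> 10 -> 9 -> 5 -> 6 -> 7

Any route must reach 10 and 5 and still end at 7 within 5 moves, so the order of the required stops is forced.
Route from 14: up to 10, left to 9, up to 5, 2× right (reaching 7) — 5 moves in all.
Check: all required cells visited; 5 ≤ 5 moves.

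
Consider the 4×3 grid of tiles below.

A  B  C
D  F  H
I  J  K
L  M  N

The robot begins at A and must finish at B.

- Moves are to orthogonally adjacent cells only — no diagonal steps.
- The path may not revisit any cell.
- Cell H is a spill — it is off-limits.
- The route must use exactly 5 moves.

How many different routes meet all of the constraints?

Need simple routes of exactly 5 moves from A to B (Manhattan distance 1, so 2 moves are spent on a detour and 2 undoing it).
Enumerating: A D I J F B.
That gives 1 route.

1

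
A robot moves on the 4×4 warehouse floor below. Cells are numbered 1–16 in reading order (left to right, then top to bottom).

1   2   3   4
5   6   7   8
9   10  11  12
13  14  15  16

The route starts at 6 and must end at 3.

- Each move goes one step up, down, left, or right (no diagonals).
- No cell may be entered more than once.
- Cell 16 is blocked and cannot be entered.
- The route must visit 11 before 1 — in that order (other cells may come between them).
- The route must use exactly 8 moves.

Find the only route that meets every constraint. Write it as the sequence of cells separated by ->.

The waypoints must appear in the order 11, 1, with no cell reused.
Route from 6: right to 7, down to 11, 2× left (reaching 9), 2× up (reaching 1), 2× right (reaching 3) — 8 moves in all.
Check: order respected (11 at step 2, 1 at step 6); 8 moves as required.

6 -> 7 -> 11 -> 10 -> 9 -> 5 -> 1 -> 2 -> 3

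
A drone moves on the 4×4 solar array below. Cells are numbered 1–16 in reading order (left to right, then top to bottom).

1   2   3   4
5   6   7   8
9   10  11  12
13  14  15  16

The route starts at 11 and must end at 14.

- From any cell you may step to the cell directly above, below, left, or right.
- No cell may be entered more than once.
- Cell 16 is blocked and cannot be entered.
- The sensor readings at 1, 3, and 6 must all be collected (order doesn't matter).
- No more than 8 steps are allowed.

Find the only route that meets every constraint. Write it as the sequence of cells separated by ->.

The 8-move cap with required stops at 1, 3, 6 leaves no slack for detours.
Route from 11: 2× up (reaching 3), 2× left (reaching 1), down to 5, right to 6, 2× down (reaching 14) — 8 moves in all.
Check: all required cells visited; 8 ≤ 8 moves.

11 -> 7 -> 3 -> 2 -> 1 -> 5 -> 6 -> 10 -> 14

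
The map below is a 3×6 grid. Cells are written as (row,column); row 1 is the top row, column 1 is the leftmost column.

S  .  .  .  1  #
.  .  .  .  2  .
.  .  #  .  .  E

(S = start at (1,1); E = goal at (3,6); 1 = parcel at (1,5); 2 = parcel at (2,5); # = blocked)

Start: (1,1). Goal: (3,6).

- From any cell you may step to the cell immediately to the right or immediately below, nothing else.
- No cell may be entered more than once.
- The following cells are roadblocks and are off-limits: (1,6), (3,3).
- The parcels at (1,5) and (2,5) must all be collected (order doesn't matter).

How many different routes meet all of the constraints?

2

A right/down-only route from (1,1) to (3,6) makes exactly 2 down-moves and 5 right-moves in some order.
With no other constraints that would be C(7,2) = 21 routes.
A monotone route can only reach the required cells in the order (1,5), (2,5), so split there and multiply the segment counts (each segment already excludes blocked cells): (1,1)→(1,5): 1; (1,5)→(2,5): 1; (2,5)→(3,6): 2; product = 2.
That gives 2 routes.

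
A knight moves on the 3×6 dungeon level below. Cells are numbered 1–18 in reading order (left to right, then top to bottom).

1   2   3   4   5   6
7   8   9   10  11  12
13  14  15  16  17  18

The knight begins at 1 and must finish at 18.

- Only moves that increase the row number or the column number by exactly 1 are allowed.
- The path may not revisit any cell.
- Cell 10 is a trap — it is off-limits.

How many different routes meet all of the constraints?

9

A right/down-only route from 1 to 18 makes exactly 2 down-moves and 5 right-moves in some order.
With no other constraints that would be C(7,2) = 21 routes.
Subtract routes through each blocked cell (inclusion–exclusion for overlaps): − through 10: 12 → 9.
That gives 9 routes.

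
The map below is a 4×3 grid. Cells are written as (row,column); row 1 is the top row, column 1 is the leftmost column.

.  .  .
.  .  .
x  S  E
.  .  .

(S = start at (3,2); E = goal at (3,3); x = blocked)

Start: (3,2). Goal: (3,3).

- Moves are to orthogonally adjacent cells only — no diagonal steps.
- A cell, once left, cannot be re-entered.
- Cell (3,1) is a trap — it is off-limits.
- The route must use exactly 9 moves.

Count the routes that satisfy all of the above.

0

Need simple routes of exactly 9 moves from (3,2) to (3,3) (Manhattan distance 1, so 4 moves are spent on a detour and 4 undoing it).
No route satisfies every constraint, so the count is 0.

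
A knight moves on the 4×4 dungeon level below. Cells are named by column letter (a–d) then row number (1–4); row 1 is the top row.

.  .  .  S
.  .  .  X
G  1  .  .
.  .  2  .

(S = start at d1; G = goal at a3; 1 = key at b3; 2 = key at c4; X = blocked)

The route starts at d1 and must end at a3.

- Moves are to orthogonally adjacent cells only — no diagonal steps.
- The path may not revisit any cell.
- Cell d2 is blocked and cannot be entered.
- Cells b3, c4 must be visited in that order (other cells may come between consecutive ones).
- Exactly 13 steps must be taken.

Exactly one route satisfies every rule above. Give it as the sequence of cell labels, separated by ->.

d1 -> c1 -> b1 -> a1 -> a2 -> b2 -> b3 -> c3 -> d3 -> d4 -> c4 -> b4 -> a4 -> a3

The waypoints must appear in the order b3, c4, with no cell reused.
Route from d1: 3× left (reaching a1), down to a2, right to b2, down to b3, 2× right (reaching d3), down to d4, 3× left (reaching a4), up to a3 — 13 moves in all.
Check: order respected (1 at step 6, 2 at step 10); 13 moves as required.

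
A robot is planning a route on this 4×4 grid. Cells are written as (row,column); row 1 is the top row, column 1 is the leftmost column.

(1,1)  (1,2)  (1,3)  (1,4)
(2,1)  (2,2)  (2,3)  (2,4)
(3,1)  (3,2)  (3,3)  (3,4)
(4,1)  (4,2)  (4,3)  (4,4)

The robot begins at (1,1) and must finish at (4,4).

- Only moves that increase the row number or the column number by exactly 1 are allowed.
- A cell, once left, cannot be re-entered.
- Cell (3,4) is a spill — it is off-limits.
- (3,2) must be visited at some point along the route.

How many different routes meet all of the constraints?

6

A right/down-only route from (1,1) to (4,4) makes exactly 3 down-moves and 3 right-moves in some order.
With no other constraints that would be C(6,3) = 20 routes.
Split at (3,2) and multiply the segment counts (each segment already excludes blocked cells): (1,1)→(3,2): 3; (3,2)→(4,4): 2; product = 6.
That gives 6 routes.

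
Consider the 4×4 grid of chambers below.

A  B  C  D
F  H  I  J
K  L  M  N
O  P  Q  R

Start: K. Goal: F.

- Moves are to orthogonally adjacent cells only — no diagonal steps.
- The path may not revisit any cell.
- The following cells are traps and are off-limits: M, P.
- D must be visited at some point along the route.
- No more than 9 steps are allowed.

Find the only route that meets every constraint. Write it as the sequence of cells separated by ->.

K -> L -> H -> I -> J -> D -> C -> B -> A -> F

The 9-move cap with required stops at D leaves no slack for detours.
Route from K: right 1 to L, up 1 to H, right 2 to J, up 1 to D, left 3 to A, down 1 to F — 9 moves in all.
Check: all required cells visited; 9 ≤ 9 moves.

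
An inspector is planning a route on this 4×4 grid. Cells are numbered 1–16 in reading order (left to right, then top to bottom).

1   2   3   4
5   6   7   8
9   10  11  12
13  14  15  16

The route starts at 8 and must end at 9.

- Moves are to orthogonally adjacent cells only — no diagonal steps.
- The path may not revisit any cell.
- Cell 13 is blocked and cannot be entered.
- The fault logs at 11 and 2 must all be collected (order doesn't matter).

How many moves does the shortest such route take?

8

Any route passes through 11 and 2 in some order between 8 and 9. Summing Manhattan distances along each leg and taking the cheapest ordering (8 → 11 → 2 → 9) gives a lower bound of 2 + 3 + 3 = 8 moves.
A route of 8 moves achieves this: 8 → 4 → 3 → 2 → 6 → 7 → 11 → 10 → 9.
Since 8 matches the lower bound, it is optimal.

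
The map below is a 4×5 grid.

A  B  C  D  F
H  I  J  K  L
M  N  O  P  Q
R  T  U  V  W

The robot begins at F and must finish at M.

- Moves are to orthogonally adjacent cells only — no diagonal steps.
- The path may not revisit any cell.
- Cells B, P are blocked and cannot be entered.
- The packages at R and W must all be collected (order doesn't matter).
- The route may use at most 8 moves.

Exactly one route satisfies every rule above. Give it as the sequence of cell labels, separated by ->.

F -> L -> Q -> W -> V -> U -> T -> R -> M

The 8-move cap with required stops at R, W leaves no slack for detours.
Route from F: down 3 to W, left 4 to R, up 1 to M — 8 moves in all.
Check: all required cells visited; 8 ≤ 8 moves.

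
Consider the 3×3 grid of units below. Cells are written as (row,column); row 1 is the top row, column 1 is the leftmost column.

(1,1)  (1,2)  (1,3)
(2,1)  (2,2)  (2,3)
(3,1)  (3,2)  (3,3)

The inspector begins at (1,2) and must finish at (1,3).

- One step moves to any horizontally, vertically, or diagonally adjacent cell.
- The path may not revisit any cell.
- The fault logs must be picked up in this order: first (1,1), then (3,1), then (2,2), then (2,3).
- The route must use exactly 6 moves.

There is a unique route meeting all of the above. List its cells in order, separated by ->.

(1,2) -> (1,1) -> (2,1) -> (3,1) -> (2,2) -> (2,3) -> (1,3)

The waypoints must appear in the order (1,1), (3,1), (2,2), (2,3), with no cell reused.
Route from (1,2): left 1 to (1,1), down 2 to (3,1), up-right 1 to (2,2), right 1 to (2,3), up 1 to (1,3) — 6 moves in all.
Check: order respected ((1,1) at step 1, (3,1) at step 3, (2,2) at step 4, (2,3) at step 5); 6 moves as required.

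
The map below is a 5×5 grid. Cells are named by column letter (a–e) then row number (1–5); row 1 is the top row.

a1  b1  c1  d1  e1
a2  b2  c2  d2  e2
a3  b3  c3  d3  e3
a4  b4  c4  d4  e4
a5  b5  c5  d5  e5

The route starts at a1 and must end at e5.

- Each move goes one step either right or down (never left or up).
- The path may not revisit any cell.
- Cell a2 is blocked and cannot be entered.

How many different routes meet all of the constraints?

A right/down-only route from a1 to e5 makes exactly 4 down-moves and 4 right-moves in some order.
With no other constraints that would be C(8,4) = 70 routes.
Subtract routes through each blocked cell (inclusion–exclusion for overlaps): − through a2: 35 → 35.
That gives 35 routes.

35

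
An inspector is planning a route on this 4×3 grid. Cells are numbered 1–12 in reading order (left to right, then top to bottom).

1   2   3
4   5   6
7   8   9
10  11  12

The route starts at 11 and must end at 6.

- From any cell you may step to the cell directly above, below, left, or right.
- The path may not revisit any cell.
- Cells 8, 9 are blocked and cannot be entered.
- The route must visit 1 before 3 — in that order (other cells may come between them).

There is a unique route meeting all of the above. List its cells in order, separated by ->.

11 -> 10 -> 7 -> 4 -> 1 -> 2 -> 3 -> 6

The waypoints must appear in the order 1, 3, with no cell reused.
Route from 11: left to 10, 3× up (reaching 1), 2× right (reaching 3), down to 6 — 7 moves in all.
Check: order respected (1 at step 4, 3 at step 6).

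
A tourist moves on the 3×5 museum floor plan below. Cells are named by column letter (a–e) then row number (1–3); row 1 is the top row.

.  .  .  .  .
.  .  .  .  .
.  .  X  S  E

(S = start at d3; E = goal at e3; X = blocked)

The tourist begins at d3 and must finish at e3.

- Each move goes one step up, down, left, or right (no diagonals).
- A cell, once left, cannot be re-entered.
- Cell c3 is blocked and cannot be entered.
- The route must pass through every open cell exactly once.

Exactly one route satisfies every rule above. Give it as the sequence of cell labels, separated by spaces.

Need to visit all 14 open cells exactly once, starting at d3 and ending at e3.
Cell a1 has only two open neighbours (a2 and b1), so the path must pass straight through it: one of those is the cell it's entered from and the other is where it exits.
Route from d3: up to d2, 2× left (reaching b2), down to b3, left to a3, 2× up (reaching a1), 4× right (reaching e1), 2× down (reaching e3) — 13 moves in all.
Check: all 14 open cells covered.

d3 d2 c2 b2 b3 a3 a2 a1 b1 c1 d1 e1 e2 e3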